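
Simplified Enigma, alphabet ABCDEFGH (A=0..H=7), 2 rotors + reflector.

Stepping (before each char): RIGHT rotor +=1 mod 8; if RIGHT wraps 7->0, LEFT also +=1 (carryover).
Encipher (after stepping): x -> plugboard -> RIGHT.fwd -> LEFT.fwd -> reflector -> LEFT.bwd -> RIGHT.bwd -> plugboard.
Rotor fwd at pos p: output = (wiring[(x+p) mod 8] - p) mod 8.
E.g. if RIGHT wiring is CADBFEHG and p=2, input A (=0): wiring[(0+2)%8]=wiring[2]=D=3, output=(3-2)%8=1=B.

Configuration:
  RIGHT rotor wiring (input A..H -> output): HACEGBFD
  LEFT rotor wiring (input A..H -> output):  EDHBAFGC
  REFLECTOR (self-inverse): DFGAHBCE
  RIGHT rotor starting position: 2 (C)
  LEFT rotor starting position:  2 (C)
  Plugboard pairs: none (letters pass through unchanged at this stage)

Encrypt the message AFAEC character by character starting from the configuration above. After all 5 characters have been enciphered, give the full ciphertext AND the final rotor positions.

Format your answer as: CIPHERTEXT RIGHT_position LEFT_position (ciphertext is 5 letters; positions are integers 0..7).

Answer: FCHCA 7 2

Derivation:
Char 1 ('A'): step: R->3, L=2; A->plug->A->R->B->L->H->refl->E->L'->E->R'->F->plug->F
Char 2 ('F'): step: R->4, L=2; F->plug->F->R->E->L->E->refl->H->L'->B->R'->C->plug->C
Char 3 ('A'): step: R->5, L=2; A->plug->A->R->E->L->E->refl->H->L'->B->R'->H->plug->H
Char 4 ('E'): step: R->6, L=2; E->plug->E->R->E->L->E->refl->H->L'->B->R'->C->plug->C
Char 5 ('C'): step: R->7, L=2; C->plug->C->R->B->L->H->refl->E->L'->E->R'->A->plug->A
Final: ciphertext=FCHCA, RIGHT=7, LEFT=2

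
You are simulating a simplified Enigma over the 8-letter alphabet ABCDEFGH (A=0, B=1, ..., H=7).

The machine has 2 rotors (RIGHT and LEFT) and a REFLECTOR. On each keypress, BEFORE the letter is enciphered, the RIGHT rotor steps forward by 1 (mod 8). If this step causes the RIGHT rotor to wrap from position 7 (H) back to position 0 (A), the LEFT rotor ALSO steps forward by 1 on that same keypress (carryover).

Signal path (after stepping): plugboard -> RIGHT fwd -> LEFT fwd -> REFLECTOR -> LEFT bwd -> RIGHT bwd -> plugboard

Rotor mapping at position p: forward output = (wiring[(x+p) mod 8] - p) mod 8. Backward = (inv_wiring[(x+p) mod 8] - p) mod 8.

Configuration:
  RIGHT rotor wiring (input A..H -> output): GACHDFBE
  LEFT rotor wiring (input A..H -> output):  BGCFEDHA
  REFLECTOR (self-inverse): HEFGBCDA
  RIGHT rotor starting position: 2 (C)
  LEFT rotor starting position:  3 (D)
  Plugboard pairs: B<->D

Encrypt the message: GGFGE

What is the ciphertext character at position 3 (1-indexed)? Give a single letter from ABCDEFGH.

Char 1 ('G'): step: R->3, L=3; G->plug->G->R->F->L->G->refl->D->L'->G->R'->D->plug->B
Char 2 ('G'): step: R->4, L=3; G->plug->G->R->G->L->D->refl->G->L'->F->R'->C->plug->C
Char 3 ('F'): step: R->5, L=3; F->plug->F->R->F->L->G->refl->D->L'->G->R'->H->plug->H

H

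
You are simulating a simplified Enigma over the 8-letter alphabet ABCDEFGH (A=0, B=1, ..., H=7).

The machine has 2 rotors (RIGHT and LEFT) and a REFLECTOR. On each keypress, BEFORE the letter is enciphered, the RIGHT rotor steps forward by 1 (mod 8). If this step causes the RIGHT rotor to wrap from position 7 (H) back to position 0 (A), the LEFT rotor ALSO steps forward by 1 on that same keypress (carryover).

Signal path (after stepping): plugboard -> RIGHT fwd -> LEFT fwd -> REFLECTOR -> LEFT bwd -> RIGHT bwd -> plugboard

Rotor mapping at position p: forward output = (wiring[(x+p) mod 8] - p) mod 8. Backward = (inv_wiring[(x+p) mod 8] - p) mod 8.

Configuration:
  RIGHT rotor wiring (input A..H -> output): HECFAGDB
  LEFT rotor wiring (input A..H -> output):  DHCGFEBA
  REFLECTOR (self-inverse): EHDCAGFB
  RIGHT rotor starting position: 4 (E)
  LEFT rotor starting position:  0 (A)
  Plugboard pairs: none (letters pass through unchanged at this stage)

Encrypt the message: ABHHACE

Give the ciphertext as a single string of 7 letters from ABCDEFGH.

Char 1 ('A'): step: R->5, L=0; A->plug->A->R->B->L->H->refl->B->L'->G->R'->B->plug->B
Char 2 ('B'): step: R->6, L=0; B->plug->B->R->D->L->G->refl->F->L'->E->R'->E->plug->E
Char 3 ('H'): step: R->7, L=0; H->plug->H->R->E->L->F->refl->G->L'->D->R'->D->plug->D
Char 4 ('H'): step: R->0, L->1 (L advanced); H->plug->H->R->B->L->B->refl->H->L'->G->R'->F->plug->F
Char 5 ('A'): step: R->1, L=1; A->plug->A->R->D->L->E->refl->A->L'->F->R'->E->plug->E
Char 6 ('C'): step: R->2, L=1; C->plug->C->R->G->L->H->refl->B->L'->B->R'->E->plug->E
Char 7 ('E'): step: R->3, L=1; E->plug->E->R->G->L->H->refl->B->L'->B->R'->G->plug->G

Answer: BEDFEEG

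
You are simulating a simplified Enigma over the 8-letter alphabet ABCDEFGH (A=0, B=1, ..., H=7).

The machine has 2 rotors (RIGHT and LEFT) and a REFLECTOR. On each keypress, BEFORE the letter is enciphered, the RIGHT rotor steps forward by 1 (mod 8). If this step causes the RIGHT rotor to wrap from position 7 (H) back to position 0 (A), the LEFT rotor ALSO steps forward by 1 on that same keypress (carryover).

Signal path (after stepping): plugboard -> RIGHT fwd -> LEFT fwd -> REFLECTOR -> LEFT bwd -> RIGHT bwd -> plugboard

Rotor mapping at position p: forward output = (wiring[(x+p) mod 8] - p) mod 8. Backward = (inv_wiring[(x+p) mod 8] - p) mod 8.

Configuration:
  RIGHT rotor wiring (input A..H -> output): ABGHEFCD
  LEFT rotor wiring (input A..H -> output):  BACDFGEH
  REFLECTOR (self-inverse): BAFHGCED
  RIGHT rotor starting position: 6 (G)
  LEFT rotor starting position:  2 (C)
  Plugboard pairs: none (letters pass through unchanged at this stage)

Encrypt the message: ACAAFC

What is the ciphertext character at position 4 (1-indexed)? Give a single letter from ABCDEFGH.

Char 1 ('A'): step: R->7, L=2; A->plug->A->R->E->L->C->refl->F->L'->F->R'->F->plug->F
Char 2 ('C'): step: R->0, L->3 (L advanced); C->plug->C->R->G->L->F->refl->C->L'->B->R'->B->plug->B
Char 3 ('A'): step: R->1, L=3; A->plug->A->R->A->L->A->refl->B->L'->D->R'->D->plug->D
Char 4 ('A'): step: R->2, L=3; A->plug->A->R->E->L->E->refl->G->L'->F->R'->B->plug->B

B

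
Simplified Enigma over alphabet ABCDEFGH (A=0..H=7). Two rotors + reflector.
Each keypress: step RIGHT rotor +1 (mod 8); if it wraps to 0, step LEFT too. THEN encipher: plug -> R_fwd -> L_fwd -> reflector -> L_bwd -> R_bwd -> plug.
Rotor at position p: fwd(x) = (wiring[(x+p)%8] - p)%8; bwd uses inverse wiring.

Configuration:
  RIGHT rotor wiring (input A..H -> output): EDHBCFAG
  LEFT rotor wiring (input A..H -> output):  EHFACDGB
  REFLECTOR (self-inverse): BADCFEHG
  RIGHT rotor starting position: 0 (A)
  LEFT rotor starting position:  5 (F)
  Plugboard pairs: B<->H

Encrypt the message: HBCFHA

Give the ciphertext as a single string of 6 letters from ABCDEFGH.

Char 1 ('H'): step: R->1, L=5; H->plug->B->R->G->L->D->refl->C->L'->E->R'->E->plug->E
Char 2 ('B'): step: R->2, L=5; B->plug->H->R->B->L->B->refl->A->L'->F->R'->A->plug->A
Char 3 ('C'): step: R->3, L=5; C->plug->C->R->C->L->E->refl->F->L'->H->R'->B->plug->H
Char 4 ('F'): step: R->4, L=5; F->plug->F->R->H->L->F->refl->E->L'->C->R'->D->plug->D
Char 5 ('H'): step: R->5, L=5; H->plug->B->R->D->L->H->refl->G->L'->A->R'->A->plug->A
Char 6 ('A'): step: R->6, L=5; A->plug->A->R->C->L->E->refl->F->L'->H->R'->H->plug->B

Answer: EAHDAB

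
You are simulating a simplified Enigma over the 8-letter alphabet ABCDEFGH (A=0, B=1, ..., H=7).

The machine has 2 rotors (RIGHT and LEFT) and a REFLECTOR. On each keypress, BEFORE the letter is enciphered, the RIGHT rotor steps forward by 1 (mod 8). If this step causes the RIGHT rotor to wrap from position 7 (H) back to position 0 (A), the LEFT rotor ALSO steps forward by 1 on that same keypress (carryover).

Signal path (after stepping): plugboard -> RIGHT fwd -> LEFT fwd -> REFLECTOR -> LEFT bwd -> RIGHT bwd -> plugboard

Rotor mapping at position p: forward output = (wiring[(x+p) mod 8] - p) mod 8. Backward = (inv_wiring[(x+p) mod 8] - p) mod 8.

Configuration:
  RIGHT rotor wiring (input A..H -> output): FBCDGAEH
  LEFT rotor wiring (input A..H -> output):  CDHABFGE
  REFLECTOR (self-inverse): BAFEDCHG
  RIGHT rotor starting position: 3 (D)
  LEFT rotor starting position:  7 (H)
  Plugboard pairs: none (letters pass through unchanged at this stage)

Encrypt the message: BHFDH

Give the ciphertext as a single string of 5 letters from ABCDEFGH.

Answer: DCGEB

Derivation:
Char 1 ('B'): step: R->4, L=7; B->plug->B->R->E->L->B->refl->A->L'->D->R'->D->plug->D
Char 2 ('H'): step: R->5, L=7; H->plug->H->R->B->L->D->refl->E->L'->C->R'->C->plug->C
Char 3 ('F'): step: R->6, L=7; F->plug->F->R->F->L->C->refl->F->L'->A->R'->G->plug->G
Char 4 ('D'): step: R->7, L=7; D->plug->D->R->D->L->A->refl->B->L'->E->R'->E->plug->E
Char 5 ('H'): step: R->0, L->0 (L advanced); H->plug->H->R->H->L->E->refl->D->L'->B->R'->B->plug->B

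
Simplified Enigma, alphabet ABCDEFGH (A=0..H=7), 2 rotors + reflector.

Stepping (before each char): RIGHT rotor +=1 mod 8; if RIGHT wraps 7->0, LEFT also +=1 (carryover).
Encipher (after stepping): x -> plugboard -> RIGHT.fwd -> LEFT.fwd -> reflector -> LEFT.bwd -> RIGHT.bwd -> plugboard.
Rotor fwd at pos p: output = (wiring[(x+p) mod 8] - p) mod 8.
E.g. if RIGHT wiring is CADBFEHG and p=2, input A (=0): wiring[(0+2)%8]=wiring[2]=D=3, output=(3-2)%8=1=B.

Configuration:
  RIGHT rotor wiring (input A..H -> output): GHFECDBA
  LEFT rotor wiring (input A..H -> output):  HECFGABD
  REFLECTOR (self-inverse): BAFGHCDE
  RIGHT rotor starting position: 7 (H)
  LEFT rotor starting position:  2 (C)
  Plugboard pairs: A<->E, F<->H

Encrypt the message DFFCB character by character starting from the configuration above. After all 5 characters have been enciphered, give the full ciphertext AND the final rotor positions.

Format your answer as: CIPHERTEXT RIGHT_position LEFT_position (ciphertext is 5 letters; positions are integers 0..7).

Char 1 ('D'): step: R->0, L->3 (L advanced); D->plug->D->R->E->L->A->refl->B->L'->G->R'->A->plug->E
Char 2 ('F'): step: R->1, L=3; F->plug->H->R->F->L->E->refl->H->L'->H->R'->G->plug->G
Char 3 ('F'): step: R->2, L=3; F->plug->H->R->F->L->E->refl->H->L'->H->R'->E->plug->A
Char 4 ('C'): step: R->3, L=3; C->plug->C->R->A->L->C->refl->F->L'->C->R'->H->plug->F
Char 5 ('B'): step: R->4, L=3; B->plug->B->R->H->L->H->refl->E->L'->F->R'->C->plug->C
Final: ciphertext=EGAFC, RIGHT=4, LEFT=3

Answer: EGAFC 4 3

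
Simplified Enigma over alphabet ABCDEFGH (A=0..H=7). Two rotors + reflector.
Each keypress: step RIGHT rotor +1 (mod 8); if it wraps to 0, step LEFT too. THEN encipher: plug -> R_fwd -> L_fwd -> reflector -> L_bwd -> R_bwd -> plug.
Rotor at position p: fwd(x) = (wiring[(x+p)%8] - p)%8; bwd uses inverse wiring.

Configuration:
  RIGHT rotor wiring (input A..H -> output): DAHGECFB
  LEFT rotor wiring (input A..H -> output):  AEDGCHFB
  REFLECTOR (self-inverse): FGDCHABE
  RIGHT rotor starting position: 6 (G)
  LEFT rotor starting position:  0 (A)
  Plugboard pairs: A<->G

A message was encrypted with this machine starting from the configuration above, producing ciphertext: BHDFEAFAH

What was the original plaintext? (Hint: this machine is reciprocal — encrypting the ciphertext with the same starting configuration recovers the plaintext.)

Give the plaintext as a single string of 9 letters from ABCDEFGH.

Answer: GBFGDFDDG

Derivation:
Char 1 ('B'): step: R->7, L=0; B->plug->B->R->E->L->C->refl->D->L'->C->R'->A->plug->G
Char 2 ('H'): step: R->0, L->1 (L advanced); H->plug->H->R->B->L->C->refl->D->L'->A->R'->B->plug->B
Char 3 ('D'): step: R->1, L=1; D->plug->D->R->D->L->B->refl->G->L'->E->R'->F->plug->F
Char 4 ('F'): step: R->2, L=1; F->plug->F->R->H->L->H->refl->E->L'->F->R'->A->plug->G
Char 5 ('E'): step: R->3, L=1; E->plug->E->R->G->L->A->refl->F->L'->C->R'->D->plug->D
Char 6 ('A'): step: R->4, L=1; A->plug->G->R->D->L->B->refl->G->L'->E->R'->F->plug->F
Char 7 ('F'): step: R->5, L=1; F->plug->F->R->C->L->F->refl->A->L'->G->R'->D->plug->D
Char 8 ('A'): step: R->6, L=1; A->plug->G->R->G->L->A->refl->F->L'->C->R'->D->plug->D
Char 9 ('H'): step: R->7, L=1; H->plug->H->R->G->L->A->refl->F->L'->C->R'->A->plug->G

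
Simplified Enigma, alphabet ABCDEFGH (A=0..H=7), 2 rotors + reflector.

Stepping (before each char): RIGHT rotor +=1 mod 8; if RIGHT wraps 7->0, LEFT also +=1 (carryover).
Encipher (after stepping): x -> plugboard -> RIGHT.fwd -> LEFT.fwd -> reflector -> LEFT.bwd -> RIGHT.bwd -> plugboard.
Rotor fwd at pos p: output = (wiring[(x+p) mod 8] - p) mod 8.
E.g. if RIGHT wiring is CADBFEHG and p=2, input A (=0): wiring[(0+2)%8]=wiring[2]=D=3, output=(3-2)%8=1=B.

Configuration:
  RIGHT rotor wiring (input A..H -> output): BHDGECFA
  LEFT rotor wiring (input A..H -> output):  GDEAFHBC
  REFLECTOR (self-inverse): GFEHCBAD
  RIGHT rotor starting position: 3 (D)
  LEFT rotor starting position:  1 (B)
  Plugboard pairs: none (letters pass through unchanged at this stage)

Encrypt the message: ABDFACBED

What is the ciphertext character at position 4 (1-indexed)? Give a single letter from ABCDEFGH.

Char 1 ('A'): step: R->4, L=1; A->plug->A->R->A->L->C->refl->E->L'->D->R'->F->plug->F
Char 2 ('B'): step: R->5, L=1; B->plug->B->R->A->L->C->refl->E->L'->D->R'->C->plug->C
Char 3 ('D'): step: R->6, L=1; D->plug->D->R->B->L->D->refl->H->L'->C->R'->B->plug->B
Char 4 ('F'): step: R->7, L=1; F->plug->F->R->F->L->A->refl->G->L'->E->R'->D->plug->D

D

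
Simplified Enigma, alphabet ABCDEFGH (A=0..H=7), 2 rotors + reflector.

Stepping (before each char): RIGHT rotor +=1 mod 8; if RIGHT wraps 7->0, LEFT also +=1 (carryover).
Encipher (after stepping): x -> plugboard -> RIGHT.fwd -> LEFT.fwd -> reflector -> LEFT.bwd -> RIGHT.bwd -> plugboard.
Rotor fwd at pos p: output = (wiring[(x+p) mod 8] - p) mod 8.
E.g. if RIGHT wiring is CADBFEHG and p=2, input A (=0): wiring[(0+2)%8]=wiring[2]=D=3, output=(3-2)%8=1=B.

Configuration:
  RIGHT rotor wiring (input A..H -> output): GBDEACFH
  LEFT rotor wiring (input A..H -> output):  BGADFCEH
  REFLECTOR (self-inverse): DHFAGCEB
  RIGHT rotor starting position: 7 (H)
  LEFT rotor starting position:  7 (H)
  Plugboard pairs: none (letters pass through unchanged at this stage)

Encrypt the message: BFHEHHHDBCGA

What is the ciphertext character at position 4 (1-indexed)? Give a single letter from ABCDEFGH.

Char 1 ('B'): step: R->0, L->0 (L advanced); B->plug->B->R->B->L->G->refl->E->L'->G->R'->A->plug->A
Char 2 ('F'): step: R->1, L=0; F->plug->F->R->E->L->F->refl->C->L'->F->R'->H->plug->H
Char 3 ('H'): step: R->2, L=0; H->plug->H->R->H->L->H->refl->B->L'->A->R'->D->plug->D
Char 4 ('E'): step: R->3, L=0; E->plug->E->R->E->L->F->refl->C->L'->F->R'->B->plug->B

B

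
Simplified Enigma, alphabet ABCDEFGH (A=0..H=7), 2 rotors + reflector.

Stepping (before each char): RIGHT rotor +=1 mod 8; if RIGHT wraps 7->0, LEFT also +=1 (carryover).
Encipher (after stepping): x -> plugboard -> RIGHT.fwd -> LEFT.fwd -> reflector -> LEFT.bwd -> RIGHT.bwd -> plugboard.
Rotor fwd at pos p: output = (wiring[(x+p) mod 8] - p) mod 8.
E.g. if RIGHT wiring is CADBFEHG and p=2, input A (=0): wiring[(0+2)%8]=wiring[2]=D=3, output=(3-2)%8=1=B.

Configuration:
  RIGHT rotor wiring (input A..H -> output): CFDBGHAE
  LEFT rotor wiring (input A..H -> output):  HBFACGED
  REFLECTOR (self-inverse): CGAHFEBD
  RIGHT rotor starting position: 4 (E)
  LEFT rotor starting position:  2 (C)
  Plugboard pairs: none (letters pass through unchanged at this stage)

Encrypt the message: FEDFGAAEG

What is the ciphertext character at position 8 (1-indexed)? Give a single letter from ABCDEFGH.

Char 1 ('F'): step: R->5, L=2; F->plug->F->R->G->L->F->refl->E->L'->D->R'->B->plug->B
Char 2 ('E'): step: R->6, L=2; E->plug->E->R->F->L->B->refl->G->L'->B->R'->H->plug->H
Char 3 ('D'): step: R->7, L=2; D->plug->D->R->E->L->C->refl->A->L'->C->R'->E->plug->E
Char 4 ('F'): step: R->0, L->3 (L advanced); F->plug->F->R->H->L->C->refl->A->L'->E->R'->H->plug->H
Char 5 ('G'): step: R->1, L=3; G->plug->G->R->D->L->B->refl->G->L'->G->R'->E->plug->E
Char 6 ('A'): step: R->2, L=3; A->plug->A->R->B->L->H->refl->D->L'->C->R'->F->plug->F
Char 7 ('A'): step: R->3, L=3; A->plug->A->R->G->L->G->refl->B->L'->D->R'->B->plug->B
Char 8 ('E'): step: R->4, L=3; E->plug->E->R->G->L->G->refl->B->L'->D->R'->B->plug->B

B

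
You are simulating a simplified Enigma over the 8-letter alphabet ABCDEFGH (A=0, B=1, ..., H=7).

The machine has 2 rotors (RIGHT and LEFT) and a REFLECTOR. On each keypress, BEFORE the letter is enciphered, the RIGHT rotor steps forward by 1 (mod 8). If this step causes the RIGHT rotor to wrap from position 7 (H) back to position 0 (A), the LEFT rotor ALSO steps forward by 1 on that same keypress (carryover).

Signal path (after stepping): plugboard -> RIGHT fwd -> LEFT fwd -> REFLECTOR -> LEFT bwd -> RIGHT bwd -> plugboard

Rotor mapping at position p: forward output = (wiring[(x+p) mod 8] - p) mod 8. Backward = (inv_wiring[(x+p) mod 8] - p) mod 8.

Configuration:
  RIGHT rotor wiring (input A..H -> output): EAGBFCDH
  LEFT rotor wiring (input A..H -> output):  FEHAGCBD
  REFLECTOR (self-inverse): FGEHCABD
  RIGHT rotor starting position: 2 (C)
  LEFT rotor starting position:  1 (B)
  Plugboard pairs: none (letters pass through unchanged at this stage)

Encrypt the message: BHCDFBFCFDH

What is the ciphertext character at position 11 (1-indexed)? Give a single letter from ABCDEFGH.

Char 1 ('B'): step: R->3, L=1; B->plug->B->R->C->L->H->refl->D->L'->A->R'->D->plug->D
Char 2 ('H'): step: R->4, L=1; H->plug->H->R->F->L->A->refl->F->L'->D->R'->D->plug->D
Char 3 ('C'): step: R->5, L=1; C->plug->C->R->C->L->H->refl->D->L'->A->R'->H->plug->H
Char 4 ('D'): step: R->6, L=1; D->plug->D->R->C->L->H->refl->D->L'->A->R'->E->plug->E
Char 5 ('F'): step: R->7, L=1; F->plug->F->R->G->L->C->refl->E->L'->H->R'->D->plug->D
Char 6 ('B'): step: R->0, L->2 (L advanced); B->plug->B->R->A->L->F->refl->A->L'->D->R'->G->plug->G
Char 7 ('F'): step: R->1, L=2; F->plug->F->R->C->L->E->refl->C->L'->H->R'->A->plug->A
Char 8 ('C'): step: R->2, L=2; C->plug->C->R->D->L->A->refl->F->L'->A->R'->D->plug->D
Char 9 ('F'): step: R->3, L=2; F->plug->F->R->B->L->G->refl->B->L'->F->R'->G->plug->G
Char 10 ('D'): step: R->4, L=2; D->plug->D->R->D->L->A->refl->F->L'->A->R'->E->plug->E
Char 11 ('H'): step: R->5, L=2; H->plug->H->R->A->L->F->refl->A->L'->D->R'->E->plug->E

E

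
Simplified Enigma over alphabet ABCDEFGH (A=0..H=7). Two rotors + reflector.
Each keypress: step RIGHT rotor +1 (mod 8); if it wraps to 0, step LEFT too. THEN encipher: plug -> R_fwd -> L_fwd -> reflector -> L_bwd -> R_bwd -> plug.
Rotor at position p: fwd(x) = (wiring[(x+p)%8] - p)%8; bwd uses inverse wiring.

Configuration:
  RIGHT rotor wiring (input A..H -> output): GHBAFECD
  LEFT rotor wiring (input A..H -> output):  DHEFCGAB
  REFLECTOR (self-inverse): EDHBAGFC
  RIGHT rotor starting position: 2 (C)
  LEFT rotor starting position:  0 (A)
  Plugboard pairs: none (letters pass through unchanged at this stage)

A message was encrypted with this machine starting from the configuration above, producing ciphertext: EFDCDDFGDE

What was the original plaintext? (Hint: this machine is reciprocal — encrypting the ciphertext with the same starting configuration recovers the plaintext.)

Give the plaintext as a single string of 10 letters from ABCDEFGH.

Char 1 ('E'): step: R->3, L=0; E->plug->E->R->A->L->D->refl->B->L'->H->R'->D->plug->D
Char 2 ('F'): step: R->4, L=0; F->plug->F->R->D->L->F->refl->G->L'->F->R'->G->plug->G
Char 3 ('D'): step: R->5, L=0; D->plug->D->R->B->L->H->refl->C->L'->E->R'->F->plug->F
Char 4 ('C'): step: R->6, L=0; C->plug->C->R->A->L->D->refl->B->L'->H->R'->G->plug->G
Char 5 ('D'): step: R->7, L=0; D->plug->D->R->C->L->E->refl->A->L'->G->R'->F->plug->F
Char 6 ('D'): step: R->0, L->1 (L advanced); D->plug->D->R->A->L->G->refl->F->L'->E->R'->F->plug->F
Char 7 ('F'): step: R->1, L=1; F->plug->F->R->B->L->D->refl->B->L'->D->R'->E->plug->E
Char 8 ('G'): step: R->2, L=1; G->plug->G->R->E->L->F->refl->G->L'->A->R'->E->plug->E
Char 9 ('D'): step: R->3, L=1; D->plug->D->R->H->L->C->refl->H->L'->F->R'->A->plug->A
Char 10 ('E'): step: R->4, L=1; E->plug->E->R->C->L->E->refl->A->L'->G->R'->C->plug->C

Answer: DGFGFFEEAC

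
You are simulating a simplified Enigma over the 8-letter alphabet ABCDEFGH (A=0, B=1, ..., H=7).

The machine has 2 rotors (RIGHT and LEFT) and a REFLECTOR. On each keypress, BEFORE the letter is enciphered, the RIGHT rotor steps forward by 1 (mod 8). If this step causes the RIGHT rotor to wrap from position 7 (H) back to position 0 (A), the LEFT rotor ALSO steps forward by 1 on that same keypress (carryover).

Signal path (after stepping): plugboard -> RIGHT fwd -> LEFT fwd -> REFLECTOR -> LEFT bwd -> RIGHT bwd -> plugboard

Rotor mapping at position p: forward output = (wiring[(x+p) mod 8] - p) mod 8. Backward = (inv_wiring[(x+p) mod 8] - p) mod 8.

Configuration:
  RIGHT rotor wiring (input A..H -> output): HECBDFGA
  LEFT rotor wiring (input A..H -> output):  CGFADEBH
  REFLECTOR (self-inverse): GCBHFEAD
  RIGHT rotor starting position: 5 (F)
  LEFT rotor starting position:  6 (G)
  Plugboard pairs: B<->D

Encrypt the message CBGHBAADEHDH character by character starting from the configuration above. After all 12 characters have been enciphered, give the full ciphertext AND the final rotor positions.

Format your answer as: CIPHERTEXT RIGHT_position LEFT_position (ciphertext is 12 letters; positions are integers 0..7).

Answer: GHFFAEBBHFAC 1 0

Derivation:
Char 1 ('C'): step: R->6, L=6; C->plug->C->R->B->L->B->refl->C->L'->F->R'->G->plug->G
Char 2 ('B'): step: R->7, L=6; B->plug->D->R->D->L->A->refl->G->L'->H->R'->H->plug->H
Char 3 ('G'): step: R->0, L->7 (L advanced); G->plug->G->R->G->L->F->refl->E->L'->F->R'->F->plug->F
Char 4 ('H'): step: R->1, L=7; H->plug->H->R->G->L->F->refl->E->L'->F->R'->F->plug->F
Char 5 ('B'): step: R->2, L=7; B->plug->D->R->D->L->G->refl->A->L'->A->R'->A->plug->A
Char 6 ('A'): step: R->3, L=7; A->plug->A->R->G->L->F->refl->E->L'->F->R'->E->plug->E
Char 7 ('A'): step: R->4, L=7; A->plug->A->R->H->L->C->refl->B->L'->E->R'->D->plug->B
Char 8 ('D'): step: R->5, L=7; D->plug->B->R->B->L->D->refl->H->L'->C->R'->D->plug->B
Char 9 ('E'): step: R->6, L=7; E->plug->E->R->E->L->B->refl->C->L'->H->R'->H->plug->H
Char 10 ('H'): step: R->7, L=7; H->plug->H->R->H->L->C->refl->B->L'->E->R'->F->plug->F
Char 11 ('D'): step: R->0, L->0 (L advanced); D->plug->B->R->E->L->D->refl->H->L'->H->R'->A->plug->A
Char 12 ('H'): step: R->1, L=0; H->plug->H->R->G->L->B->refl->C->L'->A->R'->C->plug->C
Final: ciphertext=GHFFAEBBHFAC, RIGHT=1, LEFT=0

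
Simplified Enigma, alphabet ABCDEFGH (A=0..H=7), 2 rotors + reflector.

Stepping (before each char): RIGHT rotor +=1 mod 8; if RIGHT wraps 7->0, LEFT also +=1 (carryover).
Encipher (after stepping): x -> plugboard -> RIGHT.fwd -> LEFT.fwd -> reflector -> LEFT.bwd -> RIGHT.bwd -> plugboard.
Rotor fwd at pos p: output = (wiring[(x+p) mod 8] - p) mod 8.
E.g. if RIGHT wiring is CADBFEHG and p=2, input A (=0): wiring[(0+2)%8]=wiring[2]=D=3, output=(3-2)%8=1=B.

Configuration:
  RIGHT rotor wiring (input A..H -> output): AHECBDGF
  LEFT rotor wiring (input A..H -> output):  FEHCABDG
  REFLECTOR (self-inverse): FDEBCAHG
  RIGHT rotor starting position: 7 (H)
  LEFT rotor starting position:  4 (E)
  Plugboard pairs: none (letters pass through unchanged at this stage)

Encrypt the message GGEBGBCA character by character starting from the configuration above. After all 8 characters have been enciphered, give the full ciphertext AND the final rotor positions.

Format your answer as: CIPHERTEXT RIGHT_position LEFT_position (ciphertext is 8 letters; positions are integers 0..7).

Answer: FCDDAHBE 7 5

Derivation:
Char 1 ('G'): step: R->0, L->5 (L advanced); G->plug->G->R->G->L->F->refl->A->L'->D->R'->F->plug->F
Char 2 ('G'): step: R->1, L=5; G->plug->G->R->E->L->H->refl->G->L'->B->R'->C->plug->C
Char 3 ('E'): step: R->2, L=5; E->plug->E->R->E->L->H->refl->G->L'->B->R'->D->plug->D
Char 4 ('B'): step: R->3, L=5; B->plug->B->R->G->L->F->refl->A->L'->D->R'->D->plug->D
Char 5 ('G'): step: R->4, L=5; G->plug->G->R->A->L->E->refl->C->L'->F->R'->A->plug->A
Char 6 ('B'): step: R->5, L=5; B->plug->B->R->B->L->G->refl->H->L'->E->R'->H->plug->H
Char 7 ('C'): step: R->6, L=5; C->plug->C->R->C->L->B->refl->D->L'->H->R'->B->plug->B
Char 8 ('A'): step: R->7, L=5; A->plug->A->R->G->L->F->refl->A->L'->D->R'->E->plug->E
Final: ciphertext=FCDDAHBE, RIGHT=7, LEFT=5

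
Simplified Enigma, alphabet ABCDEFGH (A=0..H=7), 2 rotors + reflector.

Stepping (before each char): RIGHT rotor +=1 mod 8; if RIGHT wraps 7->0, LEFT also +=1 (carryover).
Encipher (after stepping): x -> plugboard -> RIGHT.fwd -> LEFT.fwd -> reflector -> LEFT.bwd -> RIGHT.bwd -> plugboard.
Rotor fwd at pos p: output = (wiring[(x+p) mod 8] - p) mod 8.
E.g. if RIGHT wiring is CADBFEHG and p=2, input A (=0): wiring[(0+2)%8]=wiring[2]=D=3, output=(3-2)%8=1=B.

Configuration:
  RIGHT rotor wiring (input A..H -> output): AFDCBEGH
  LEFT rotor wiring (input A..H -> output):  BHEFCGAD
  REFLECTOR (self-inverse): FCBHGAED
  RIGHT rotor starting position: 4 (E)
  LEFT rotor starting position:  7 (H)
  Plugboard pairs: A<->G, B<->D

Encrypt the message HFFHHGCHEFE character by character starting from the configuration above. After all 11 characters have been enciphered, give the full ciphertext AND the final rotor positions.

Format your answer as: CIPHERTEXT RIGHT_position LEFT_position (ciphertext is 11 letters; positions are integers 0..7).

Answer: EGEECCGBHGC 7 0

Derivation:
Char 1 ('H'): step: R->5, L=7; H->plug->H->R->E->L->G->refl->E->L'->A->R'->E->plug->E
Char 2 ('F'): step: R->6, L=7; F->plug->F->R->E->L->G->refl->E->L'->A->R'->A->plug->G
Char 3 ('F'): step: R->7, L=7; F->plug->F->R->C->L->A->refl->F->L'->D->R'->E->plug->E
Char 4 ('H'): step: R->0, L->0 (L advanced); H->plug->H->R->H->L->D->refl->H->L'->B->R'->E->plug->E
Char 5 ('H'): step: R->1, L=0; H->plug->H->R->H->L->D->refl->H->L'->B->R'->C->plug->C
Char 6 ('G'): step: R->2, L=0; G->plug->A->R->B->L->H->refl->D->L'->H->R'->C->plug->C
Char 7 ('C'): step: R->3, L=0; C->plug->C->R->B->L->H->refl->D->L'->H->R'->A->plug->G
Char 8 ('H'): step: R->4, L=0; H->plug->H->R->G->L->A->refl->F->L'->D->R'->D->plug->B
Char 9 ('E'): step: R->5, L=0; E->plug->E->R->A->L->B->refl->C->L'->E->R'->H->plug->H
Char 10 ('F'): step: R->6, L=0; F->plug->F->R->E->L->C->refl->B->L'->A->R'->A->plug->G
Char 11 ('E'): step: R->7, L=0; E->plug->E->R->D->L->F->refl->A->L'->G->R'->C->plug->C
Final: ciphertext=EGEECCGBHGC, RIGHT=7, LEFT=0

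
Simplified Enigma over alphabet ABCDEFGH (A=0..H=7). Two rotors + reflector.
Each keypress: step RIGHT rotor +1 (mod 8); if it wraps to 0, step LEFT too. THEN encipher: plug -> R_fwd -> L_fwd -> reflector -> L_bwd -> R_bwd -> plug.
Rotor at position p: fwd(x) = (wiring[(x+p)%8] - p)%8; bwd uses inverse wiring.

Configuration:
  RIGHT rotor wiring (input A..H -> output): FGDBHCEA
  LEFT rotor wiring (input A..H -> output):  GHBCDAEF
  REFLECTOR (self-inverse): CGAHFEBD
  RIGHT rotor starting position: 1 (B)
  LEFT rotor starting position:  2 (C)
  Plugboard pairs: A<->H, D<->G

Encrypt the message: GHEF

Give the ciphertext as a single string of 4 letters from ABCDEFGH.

Answer: CCGB

Derivation:
Char 1 ('G'): step: R->2, L=2; G->plug->D->R->A->L->H->refl->D->L'->F->R'->C->plug->C
Char 2 ('H'): step: R->3, L=2; H->plug->A->R->G->L->E->refl->F->L'->H->R'->C->plug->C
Char 3 ('E'): step: R->4, L=2; E->plug->E->R->B->L->A->refl->C->L'->E->R'->D->plug->G
Char 4 ('F'): step: R->5, L=2; F->plug->F->R->G->L->E->refl->F->L'->H->R'->B->plug->B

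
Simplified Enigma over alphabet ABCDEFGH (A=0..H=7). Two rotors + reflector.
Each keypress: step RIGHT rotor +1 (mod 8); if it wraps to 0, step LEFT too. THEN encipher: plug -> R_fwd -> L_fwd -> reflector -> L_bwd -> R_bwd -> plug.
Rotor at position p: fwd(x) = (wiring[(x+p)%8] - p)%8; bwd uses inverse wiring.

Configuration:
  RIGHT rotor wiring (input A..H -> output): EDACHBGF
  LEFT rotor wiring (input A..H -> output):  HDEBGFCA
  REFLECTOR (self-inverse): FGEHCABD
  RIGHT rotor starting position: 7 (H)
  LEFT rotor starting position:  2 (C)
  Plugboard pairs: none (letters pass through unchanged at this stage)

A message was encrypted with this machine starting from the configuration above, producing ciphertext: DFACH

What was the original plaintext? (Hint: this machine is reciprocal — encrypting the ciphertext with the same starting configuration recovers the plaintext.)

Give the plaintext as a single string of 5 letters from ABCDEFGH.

Answer: HAEBG

Derivation:
Char 1 ('D'): step: R->0, L->3 (L advanced); D->plug->D->R->C->L->C->refl->E->L'->F->R'->H->plug->H
Char 2 ('F'): step: R->1, L=3; F->plug->F->R->F->L->E->refl->C->L'->C->R'->A->plug->A
Char 3 ('A'): step: R->2, L=3; A->plug->A->R->G->L->A->refl->F->L'->E->R'->E->plug->E
Char 4 ('C'): step: R->3, L=3; C->plug->C->R->G->L->A->refl->F->L'->E->R'->B->plug->B
Char 5 ('H'): step: R->4, L=3; H->plug->H->R->G->L->A->refl->F->L'->E->R'->G->plug->G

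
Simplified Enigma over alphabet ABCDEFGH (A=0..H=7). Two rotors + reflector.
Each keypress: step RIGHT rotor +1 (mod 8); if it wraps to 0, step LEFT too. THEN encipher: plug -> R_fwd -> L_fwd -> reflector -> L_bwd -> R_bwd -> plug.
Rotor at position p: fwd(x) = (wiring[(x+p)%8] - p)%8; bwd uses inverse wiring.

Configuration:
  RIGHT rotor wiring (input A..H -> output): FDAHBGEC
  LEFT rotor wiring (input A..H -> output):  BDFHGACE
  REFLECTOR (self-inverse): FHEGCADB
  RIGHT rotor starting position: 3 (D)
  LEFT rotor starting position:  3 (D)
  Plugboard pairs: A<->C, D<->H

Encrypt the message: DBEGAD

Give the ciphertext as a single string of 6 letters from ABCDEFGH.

Answer: GHCEEF

Derivation:
Char 1 ('D'): step: R->4, L=3; D->plug->H->R->D->L->H->refl->B->L'->E->R'->G->plug->G
Char 2 ('B'): step: R->5, L=3; B->plug->B->R->H->L->C->refl->E->L'->A->R'->D->plug->H
Char 3 ('E'): step: R->6, L=3; E->plug->E->R->C->L->F->refl->A->L'->G->R'->A->plug->C
Char 4 ('G'): step: R->7, L=3; G->plug->G->R->H->L->C->refl->E->L'->A->R'->E->plug->E
Char 5 ('A'): step: R->0, L->4 (L advanced); A->plug->C->R->A->L->C->refl->E->L'->B->R'->E->plug->E
Char 6 ('D'): step: R->1, L=4; D->plug->H->R->E->L->F->refl->A->L'->D->R'->F->plug->F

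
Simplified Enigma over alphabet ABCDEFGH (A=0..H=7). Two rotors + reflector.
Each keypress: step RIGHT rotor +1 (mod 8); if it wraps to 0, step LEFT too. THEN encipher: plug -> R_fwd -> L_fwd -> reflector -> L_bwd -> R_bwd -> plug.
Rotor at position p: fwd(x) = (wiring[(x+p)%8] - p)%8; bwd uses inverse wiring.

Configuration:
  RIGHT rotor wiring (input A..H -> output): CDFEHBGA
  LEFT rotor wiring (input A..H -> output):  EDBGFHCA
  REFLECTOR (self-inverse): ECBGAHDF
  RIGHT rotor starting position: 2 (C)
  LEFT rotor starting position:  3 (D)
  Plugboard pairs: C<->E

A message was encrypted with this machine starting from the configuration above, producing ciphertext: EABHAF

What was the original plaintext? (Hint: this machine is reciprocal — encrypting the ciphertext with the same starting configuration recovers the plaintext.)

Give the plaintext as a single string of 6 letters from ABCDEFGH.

Answer: HDDECA

Derivation:
Char 1 ('E'): step: R->3, L=3; E->plug->C->R->G->L->A->refl->E->L'->C->R'->H->plug->H
Char 2 ('A'): step: R->4, L=3; A->plug->A->R->D->L->H->refl->F->L'->E->R'->D->plug->D
Char 3 ('B'): step: R->5, L=3; B->plug->B->R->B->L->C->refl->B->L'->F->R'->D->plug->D
Char 4 ('H'): step: R->6, L=3; H->plug->H->R->D->L->H->refl->F->L'->E->R'->C->plug->E
Char 5 ('A'): step: R->7, L=3; A->plug->A->R->B->L->C->refl->B->L'->F->R'->E->plug->C
Char 6 ('F'): step: R->0, L->4 (L advanced); F->plug->F->R->B->L->D->refl->G->L'->C->R'->A->plug->A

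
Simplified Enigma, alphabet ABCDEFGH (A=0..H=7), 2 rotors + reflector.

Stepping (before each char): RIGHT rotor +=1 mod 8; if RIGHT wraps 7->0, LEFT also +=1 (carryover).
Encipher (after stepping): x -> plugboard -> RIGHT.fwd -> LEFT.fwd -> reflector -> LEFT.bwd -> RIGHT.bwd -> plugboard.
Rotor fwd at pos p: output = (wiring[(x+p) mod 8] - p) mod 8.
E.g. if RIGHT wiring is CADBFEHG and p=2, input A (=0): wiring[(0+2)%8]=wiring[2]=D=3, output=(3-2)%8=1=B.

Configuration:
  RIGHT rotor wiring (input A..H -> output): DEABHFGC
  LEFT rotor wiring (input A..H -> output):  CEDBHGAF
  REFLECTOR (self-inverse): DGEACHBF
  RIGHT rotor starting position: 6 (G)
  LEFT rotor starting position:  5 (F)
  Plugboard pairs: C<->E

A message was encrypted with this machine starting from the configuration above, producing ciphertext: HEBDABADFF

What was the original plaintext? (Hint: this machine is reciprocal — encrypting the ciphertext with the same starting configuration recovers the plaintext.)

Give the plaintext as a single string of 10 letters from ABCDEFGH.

Answer: GHFADGHFCD

Derivation:
Char 1 ('H'): step: R->7, L=5; H->plug->H->R->H->L->C->refl->E->L'->G->R'->G->plug->G
Char 2 ('E'): step: R->0, L->6 (L advanced); E->plug->C->R->A->L->C->refl->E->L'->C->R'->H->plug->H
Char 3 ('B'): step: R->1, L=6; B->plug->B->R->H->L->A->refl->D->L'->F->R'->F->plug->F
Char 4 ('D'): step: R->2, L=6; D->plug->D->R->D->L->G->refl->B->L'->G->R'->A->plug->A
Char 5 ('A'): step: R->3, L=6; A->plug->A->R->G->L->B->refl->G->L'->D->R'->D->plug->D
Char 6 ('B'): step: R->4, L=6; B->plug->B->R->B->L->H->refl->F->L'->E->R'->G->plug->G
Char 7 ('A'): step: R->5, L=6; A->plug->A->R->A->L->C->refl->E->L'->C->R'->H->plug->H
Char 8 ('D'): step: R->6, L=6; D->plug->D->R->G->L->B->refl->G->L'->D->R'->F->plug->F
Char 9 ('F'): step: R->7, L=6; F->plug->F->R->A->L->C->refl->E->L'->C->R'->E->plug->C
Char 10 ('F'): step: R->0, L->7 (L advanced); F->plug->F->R->F->L->A->refl->D->L'->B->R'->D->plug->D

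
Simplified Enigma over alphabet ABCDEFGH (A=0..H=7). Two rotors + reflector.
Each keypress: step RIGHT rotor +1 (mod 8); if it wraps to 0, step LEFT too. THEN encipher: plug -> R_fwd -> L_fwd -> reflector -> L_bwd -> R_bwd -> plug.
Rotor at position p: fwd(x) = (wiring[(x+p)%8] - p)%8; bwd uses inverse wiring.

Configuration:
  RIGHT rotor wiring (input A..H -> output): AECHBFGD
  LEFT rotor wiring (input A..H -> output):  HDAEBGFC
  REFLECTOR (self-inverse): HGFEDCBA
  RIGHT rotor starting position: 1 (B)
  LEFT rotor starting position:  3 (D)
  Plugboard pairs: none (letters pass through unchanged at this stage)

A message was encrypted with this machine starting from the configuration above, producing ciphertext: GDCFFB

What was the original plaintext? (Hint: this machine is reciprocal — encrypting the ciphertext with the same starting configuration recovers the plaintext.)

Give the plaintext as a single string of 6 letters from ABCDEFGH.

Answer: EHAGAE

Derivation:
Char 1 ('G'): step: R->2, L=3; G->plug->G->R->G->L->A->refl->H->L'->E->R'->E->plug->E
Char 2 ('D'): step: R->3, L=3; D->plug->D->R->D->L->C->refl->F->L'->H->R'->H->plug->H
Char 3 ('C'): step: R->4, L=3; C->plug->C->R->C->L->D->refl->E->L'->F->R'->A->plug->A
Char 4 ('F'): step: R->5, L=3; F->plug->F->R->F->L->E->refl->D->L'->C->R'->G->plug->G
Char 5 ('F'): step: R->6, L=3; F->plug->F->R->B->L->G->refl->B->L'->A->R'->A->plug->A
Char 6 ('B'): step: R->7, L=3; B->plug->B->R->B->L->G->refl->B->L'->A->R'->E->plug->E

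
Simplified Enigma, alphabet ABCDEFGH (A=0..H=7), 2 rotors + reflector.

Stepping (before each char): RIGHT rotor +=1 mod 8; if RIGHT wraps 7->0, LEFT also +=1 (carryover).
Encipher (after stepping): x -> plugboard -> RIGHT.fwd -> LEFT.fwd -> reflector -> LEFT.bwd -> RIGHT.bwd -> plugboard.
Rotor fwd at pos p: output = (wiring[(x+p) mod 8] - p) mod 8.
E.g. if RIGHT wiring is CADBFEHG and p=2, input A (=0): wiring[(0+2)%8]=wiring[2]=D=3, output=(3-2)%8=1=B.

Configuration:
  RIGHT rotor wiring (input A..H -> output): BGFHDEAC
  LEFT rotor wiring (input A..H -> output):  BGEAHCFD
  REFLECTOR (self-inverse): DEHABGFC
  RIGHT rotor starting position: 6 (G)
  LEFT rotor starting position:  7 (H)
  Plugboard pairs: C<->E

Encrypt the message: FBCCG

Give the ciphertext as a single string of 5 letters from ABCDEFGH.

Answer: CAFEC

Derivation:
Char 1 ('F'): step: R->7, L=7; F->plug->F->R->E->L->B->refl->E->L'->A->R'->E->plug->C
Char 2 ('B'): step: R->0, L->0 (L advanced); B->plug->B->R->G->L->F->refl->G->L'->B->R'->A->plug->A
Char 3 ('C'): step: R->1, L=0; C->plug->E->R->D->L->A->refl->D->L'->H->R'->F->plug->F
Char 4 ('C'): step: R->2, L=0; C->plug->E->R->G->L->F->refl->G->L'->B->R'->C->plug->E
Char 5 ('G'): step: R->3, L=0; G->plug->G->R->D->L->A->refl->D->L'->H->R'->E->plug->C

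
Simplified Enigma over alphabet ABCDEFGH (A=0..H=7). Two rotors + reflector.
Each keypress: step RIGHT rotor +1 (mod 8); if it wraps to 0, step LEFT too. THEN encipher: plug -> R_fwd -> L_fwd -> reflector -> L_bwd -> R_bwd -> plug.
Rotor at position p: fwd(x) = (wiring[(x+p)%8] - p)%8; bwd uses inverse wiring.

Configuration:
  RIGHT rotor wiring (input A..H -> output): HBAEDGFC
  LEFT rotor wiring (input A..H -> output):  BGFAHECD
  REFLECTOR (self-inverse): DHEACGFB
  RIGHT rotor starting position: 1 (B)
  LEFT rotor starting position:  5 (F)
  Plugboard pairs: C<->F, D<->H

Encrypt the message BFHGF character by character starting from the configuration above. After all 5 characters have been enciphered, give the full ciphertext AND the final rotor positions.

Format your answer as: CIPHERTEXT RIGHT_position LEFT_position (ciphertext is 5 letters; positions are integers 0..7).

Answer: FECCE 6 5

Derivation:
Char 1 ('B'): step: R->2, L=5; B->plug->B->R->C->L->G->refl->F->L'->B->R'->C->plug->F
Char 2 ('F'): step: R->3, L=5; F->plug->C->R->D->L->E->refl->C->L'->H->R'->E->plug->E
Char 3 ('H'): step: R->4, L=5; H->plug->D->R->G->L->D->refl->A->L'->F->R'->F->plug->C
Char 4 ('G'): step: R->5, L=5; G->plug->G->R->H->L->C->refl->E->L'->D->R'->F->plug->C
Char 5 ('F'): step: R->6, L=5; F->plug->C->R->B->L->F->refl->G->L'->C->R'->E->plug->E
Final: ciphertext=FECCE, RIGHT=6, LEFT=5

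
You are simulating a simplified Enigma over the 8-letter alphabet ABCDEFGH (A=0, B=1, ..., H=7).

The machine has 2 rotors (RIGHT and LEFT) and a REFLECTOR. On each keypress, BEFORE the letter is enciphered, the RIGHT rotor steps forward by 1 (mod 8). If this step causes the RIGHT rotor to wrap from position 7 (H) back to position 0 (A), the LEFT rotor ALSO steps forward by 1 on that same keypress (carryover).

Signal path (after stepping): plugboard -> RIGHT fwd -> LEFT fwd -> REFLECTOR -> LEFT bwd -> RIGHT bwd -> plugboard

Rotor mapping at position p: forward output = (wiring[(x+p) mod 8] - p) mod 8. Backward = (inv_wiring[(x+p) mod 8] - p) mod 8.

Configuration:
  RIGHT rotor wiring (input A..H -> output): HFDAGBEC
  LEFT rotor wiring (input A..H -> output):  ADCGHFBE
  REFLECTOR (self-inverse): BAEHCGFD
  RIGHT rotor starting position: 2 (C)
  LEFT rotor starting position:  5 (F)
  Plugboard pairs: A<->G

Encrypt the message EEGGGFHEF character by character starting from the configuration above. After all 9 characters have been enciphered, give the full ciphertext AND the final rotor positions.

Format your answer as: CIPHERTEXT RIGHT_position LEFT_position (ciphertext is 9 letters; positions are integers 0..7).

Char 1 ('E'): step: R->3, L=5; E->plug->E->R->H->L->C->refl->E->L'->B->R'->D->plug->D
Char 2 ('E'): step: R->4, L=5; E->plug->E->R->D->L->D->refl->H->L'->C->R'->A->plug->G
Char 3 ('G'): step: R->5, L=5; G->plug->A->R->E->L->G->refl->F->L'->F->R'->C->plug->C
Char 4 ('G'): step: R->6, L=5; G->plug->A->R->G->L->B->refl->A->L'->A->R'->G->plug->A
Char 5 ('G'): step: R->7, L=5; G->plug->A->R->D->L->D->refl->H->L'->C->R'->G->plug->A
Char 6 ('F'): step: R->0, L->6 (L advanced); F->plug->F->R->B->L->G->refl->F->L'->D->R'->C->plug->C
Char 7 ('H'): step: R->1, L=6; H->plug->H->R->G->L->B->refl->A->L'->F->R'->D->plug->D
Char 8 ('E'): step: R->2, L=6; E->plug->E->R->C->L->C->refl->E->L'->E->R'->C->plug->C
Char 9 ('F'): step: R->3, L=6; F->plug->F->R->E->L->E->refl->C->L'->C->R'->G->plug->A
Final: ciphertext=DGCAACDCA, RIGHT=3, LEFT=6

Answer: DGCAACDCA 3 6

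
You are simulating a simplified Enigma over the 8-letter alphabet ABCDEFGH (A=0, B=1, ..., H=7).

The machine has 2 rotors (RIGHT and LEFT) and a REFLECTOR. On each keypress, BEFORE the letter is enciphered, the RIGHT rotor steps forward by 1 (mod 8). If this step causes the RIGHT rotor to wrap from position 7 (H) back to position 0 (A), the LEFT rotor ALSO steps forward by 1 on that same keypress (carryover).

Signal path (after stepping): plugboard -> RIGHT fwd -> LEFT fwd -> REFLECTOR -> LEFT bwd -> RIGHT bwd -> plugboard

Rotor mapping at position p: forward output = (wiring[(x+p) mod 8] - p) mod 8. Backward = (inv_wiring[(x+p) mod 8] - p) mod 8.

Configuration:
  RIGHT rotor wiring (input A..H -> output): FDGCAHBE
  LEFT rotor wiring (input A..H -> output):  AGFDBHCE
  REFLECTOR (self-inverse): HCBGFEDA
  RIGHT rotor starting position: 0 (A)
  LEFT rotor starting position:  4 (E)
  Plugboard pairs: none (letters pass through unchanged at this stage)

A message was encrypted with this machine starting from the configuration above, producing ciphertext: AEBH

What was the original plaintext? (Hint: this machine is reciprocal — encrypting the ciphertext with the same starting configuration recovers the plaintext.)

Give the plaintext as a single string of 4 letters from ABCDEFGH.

Answer: CGDC

Derivation:
Char 1 ('A'): step: R->1, L=4; A->plug->A->R->C->L->G->refl->D->L'->B->R'->C->plug->C
Char 2 ('E'): step: R->2, L=4; E->plug->E->R->H->L->H->refl->A->L'->D->R'->G->plug->G
Char 3 ('B'): step: R->3, L=4; B->plug->B->R->F->L->C->refl->B->L'->G->R'->D->plug->D
Char 4 ('H'): step: R->4, L=4; H->plug->H->R->G->L->B->refl->C->L'->F->R'->C->plug->C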